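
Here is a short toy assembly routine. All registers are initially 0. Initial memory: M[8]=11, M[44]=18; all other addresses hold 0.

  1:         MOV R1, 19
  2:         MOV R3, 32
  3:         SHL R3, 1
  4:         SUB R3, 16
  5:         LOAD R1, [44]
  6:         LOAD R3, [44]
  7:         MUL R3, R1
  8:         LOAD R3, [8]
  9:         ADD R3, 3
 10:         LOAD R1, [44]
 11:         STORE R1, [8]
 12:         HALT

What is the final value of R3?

14

MOV R1, 19 → R1=19
MOV R3, 32 → R3=32
SHL R3, 1 → R3=32<<1=64
SUB R3, 16 → R3=64-16=48
LOAD R1, [44] → R1=M[44]=18
LOAD R3, [44] → R3=M[44]=18
MUL R3, R1 → R3=18*18=324
LOAD R3, [8] → R3=M[8]=11
ADD R3, 3 → R3=11+3=14
LOAD R1, [44] → R1=M[44]=18
STORE R1, [8] → M[8]=18
halt.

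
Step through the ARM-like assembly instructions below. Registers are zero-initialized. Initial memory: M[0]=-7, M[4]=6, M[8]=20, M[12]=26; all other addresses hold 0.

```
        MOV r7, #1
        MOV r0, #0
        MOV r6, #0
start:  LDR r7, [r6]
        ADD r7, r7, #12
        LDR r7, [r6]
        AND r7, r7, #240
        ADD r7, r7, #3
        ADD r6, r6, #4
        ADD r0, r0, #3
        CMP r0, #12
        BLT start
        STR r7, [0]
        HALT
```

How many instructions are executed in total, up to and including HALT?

MOV r7, #1 → r7=1
MOV r0, #0 → r0=0
MOV r6, #0 → r6=0
LDR r7, [r6] → r7=M[0]=-7
ADD r7, r7, #12 → r7=(-7)+12=5
LDR r7, [r6] → r7=M[0]=-7
AND r7, r7, #240 → r7=(-7)&240=240
ADD r7, r7, #3 → r7=240+3=243
ADD r6, r6, #4 → r6=0+4=4
ADD r0, r0, #3 → r0=0+3=3
CMP r0, #12  (cmp 3,12)
BLT start: taken
LDR r7, [r6] → r7=M[4]=6
ADD r7, r7, #12 → r7=6+12=18
LDR r7, [r6] → r7=M[4]=6
AND r7, r7, #240 → r7=6&240=0
ADD r7, r7, #3 → r7=0+3=3
ADD r6, r6, #4 → r6=4+4=8
ADD r0, r0, #3 → r0=3+3=6
CMP r0, #12  (cmp 6,12)
BLT start: taken
LDR r7, [r6] → r7=M[8]=20
ADD r7, r7, #12 → r7=20+12=32
LDR r7, [r6] → r7=M[8]=20
AND r7, r7, #240 → r7=20&240=16
ADD r7, r7, #3 → r7=16+3=19
ADD r6, r6, #4 → r6=8+4=12
ADD r0, r0, #3 → r0=6+3=9
CMP r0, #12  (cmp 9,12)
BLT start: taken
LDR r7, [r6] → r7=M[12]=26
ADD r7, r7, #12 → r7=26+12=38
LDR r7, [r6] → r7=M[12]=26
AND r7, r7, #240 → r7=26&240=16
ADD r7, r7, #3 → r7=16+3=19
ADD r6, r6, #4 → r6=12+4=16
ADD r0, r0, #3 → r0=9+3=12
CMP r0, #12  (cmp 12,12)
BLT start: not taken
STR r7, [0] → M[0]=19
halt.
Total executed instructions: 41.

41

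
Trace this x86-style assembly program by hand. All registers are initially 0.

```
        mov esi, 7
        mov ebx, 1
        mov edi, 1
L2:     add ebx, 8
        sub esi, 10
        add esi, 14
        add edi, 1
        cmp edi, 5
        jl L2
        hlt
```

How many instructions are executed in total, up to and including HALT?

esi=7
ebx=1
edi=1
ebx=1+8=9
esi=7-10=-3
esi=(-3)+14=11
edi=1+1=2
cmp edi, 5  (cmp 2,5)
jl L2: taken
ebx=9+8=17
esi=11-10=1
esi=1+14=15
edi=2+1=3
cmp edi, 5  (cmp 3,5)
jl L2: taken
ebx=17+8=25
esi=15-10=5
esi=5+14=19
edi=3+1=4
cmp edi, 5  (cmp 4,5)
jl L2: taken
ebx=25+8=33
esi=19-10=9
esi=9+14=23
edi=4+1=5
cmp edi, 5  (cmp 5,5)
jl L2: not taken
halt.
Total executed instructions: 28.

28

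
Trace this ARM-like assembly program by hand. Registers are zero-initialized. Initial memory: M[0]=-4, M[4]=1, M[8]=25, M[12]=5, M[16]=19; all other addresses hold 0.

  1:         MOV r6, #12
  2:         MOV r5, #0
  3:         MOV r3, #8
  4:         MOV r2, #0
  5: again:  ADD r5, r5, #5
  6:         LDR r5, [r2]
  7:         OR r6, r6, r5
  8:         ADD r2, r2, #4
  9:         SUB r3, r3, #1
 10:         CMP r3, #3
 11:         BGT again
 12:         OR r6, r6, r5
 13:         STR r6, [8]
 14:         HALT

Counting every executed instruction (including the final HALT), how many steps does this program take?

r6=12
r5=0
r3=8
r2=0
r5=0+5=5
r5=M[0]=-4
r6=12|(-4)=-4
r2=0+4=4
r3=8-1=7
CMP r3, #3  (cmp 7,3)
BGT again: taken
r5=(-4)+5=1
r5=M[4]=1
r6=(-4)|1=-3
r2=4+4=8
r3=7-1=6
CMP r3, #3  (cmp 6,3)
BGT again: taken
r5=1+5=6
r5=M[8]=25
r6=(-3)|25=-3
r2=8+4=12
r3=6-1=5
CMP r3, #3  (cmp 5,3)
BGT again: taken
r5=25+5=30
r5=M[12]=5
r6=(-3)|5=-3
r2=12+4=16
r3=5-1=4
CMP r3, #3  (cmp 4,3)
BGT again: taken
r5=5+5=10
r5=M[16]=19
r6=(-3)|19=-1
r2=16+4=20
r3=4-1=3
CMP r3, #3  (cmp 3,3)
BGT again: not taken
r6=(-1)|19=-1
STR r6, [8] → M[8]=-1
halt.
Total executed instructions: 42.

42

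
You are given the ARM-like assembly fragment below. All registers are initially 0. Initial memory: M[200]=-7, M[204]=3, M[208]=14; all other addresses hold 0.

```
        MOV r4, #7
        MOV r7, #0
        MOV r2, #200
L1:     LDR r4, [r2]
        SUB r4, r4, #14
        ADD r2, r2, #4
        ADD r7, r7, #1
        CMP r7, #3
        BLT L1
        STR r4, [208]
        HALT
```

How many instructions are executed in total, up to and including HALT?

23

after MOV r4, #7: r4=7
after MOV r7, #0: r7=0
after MOV r2, #200: r2=200
after LDR r4, [r2]: r4=M[200]=-7
after SUB r4, r4, #14: r4=(-7)-14=-21
after ADD r2, r2, #4: r2=200+4=204
after ADD r7, r7, #1: r7=0+1=1
CMP r7, #3  (cmp 1,3)
BLT L1: taken
after LDR r4, [r2]: r4=M[204]=3
after SUB r4, r4, #14: r4=3-14=-11
after ADD r2, r2, #4: r2=204+4=208
after ADD r7, r7, #1: r7=1+1=2
CMP r7, #3  (cmp 2,3)
BLT L1: taken
after LDR r4, [r2]: r4=M[208]=14
after SUB r4, r4, #14: r4=14-14=0
after ADD r2, r2, #4: r2=208+4=212
after ADD r7, r7, #1: r7=2+1=3
CMP r7, #3  (cmp 3,3)
BLT L1: not taken
STR r4, [208] → M[208]=0
halt.
Total executed instructions: 23.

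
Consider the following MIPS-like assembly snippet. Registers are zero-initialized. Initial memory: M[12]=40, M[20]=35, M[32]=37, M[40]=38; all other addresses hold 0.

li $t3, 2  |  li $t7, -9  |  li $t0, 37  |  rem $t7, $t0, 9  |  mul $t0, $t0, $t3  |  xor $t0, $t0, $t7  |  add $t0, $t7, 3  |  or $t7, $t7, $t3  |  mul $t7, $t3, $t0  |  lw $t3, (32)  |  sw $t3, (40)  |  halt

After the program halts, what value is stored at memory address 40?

37

li $t3, 2 → $t3=2
li $t7, -9 → $t7=-9
li $t0, 37 → $t0=37
rem $t7, $t0, 9 → $t7=37%9=1
mul $t0, $t0, $t3 → $t0=37*2=74
xor $t0, $t0, $t7 → $t0=74^1=75
add $t0, $t7, 3 → $t0=1+3=4
or $t7, $t7, $t3 → $t7=1|2=3
mul $t7, $t3, $t0 → $t7=2*4=8
lw $t3, (32) → $t3=M[32]=37
sw $t3, (40) → M[40]=37
halt.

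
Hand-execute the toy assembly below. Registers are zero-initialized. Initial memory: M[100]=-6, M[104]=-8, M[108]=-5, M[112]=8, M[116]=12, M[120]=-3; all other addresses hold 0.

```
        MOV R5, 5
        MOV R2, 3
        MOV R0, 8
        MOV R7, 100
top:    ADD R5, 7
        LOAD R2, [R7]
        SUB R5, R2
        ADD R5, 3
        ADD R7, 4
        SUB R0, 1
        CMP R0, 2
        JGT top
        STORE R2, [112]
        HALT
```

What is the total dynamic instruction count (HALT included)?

54

after MOV R5, 5: R5=5
after MOV R2, 3: R2=3
after MOV R0, 8: R0=8
after MOV R7, 100: R7=100
after ADD R5, 7: R5=5+7=12
after LOAD R2, [R7]: R2=M[100]=-6
after SUB R5, R2: R5=12-(-6)=18
after ADD R5, 3: R5=18+3=21
after ADD R7, 4: R7=100+4=104
after SUB R0, 1: R0=8-1=7
CMP R0, 2  (cmp 7,2)
JGT top: taken
after ADD R5, 7: R5=21+7=28
after LOAD R2, [R7]: R2=M[104]=-8
after SUB R5, R2: R5=28-(-8)=36
after ADD R5, 3: R5=36+3=39
after ADD R7, 4: R7=104+4=108
after SUB R0, 1: R0=7-1=6
CMP R0, 2  (cmp 6,2)
JGT top: taken
after ADD R5, 7: R5=39+7=46
after LOAD R2, [R7]: R2=M[108]=-5
after SUB R5, R2: R5=46-(-5)=51
after ADD R5, 3: R5=51+3=54
after ADD R7, 4: R7=108+4=112
after SUB R0, 1: R0=6-1=5
CMP R0, 2  (cmp 5,2)
JGT top: taken
after ADD R5, 7: R5=54+7=61
after LOAD R2, [R7]: R2=M[112]=8
after SUB R5, R2: R5=61-8=53
after ADD R5, 3: R5=53+3=56
after ADD R7, 4: R7=112+4=116
after SUB R0, 1: R0=5-1=4
CMP R0, 2  (cmp 4,2)
JGT top: taken
after ADD R5, 7: R5=56+7=63
after LOAD R2, [R7]: R2=M[116]=12
after SUB R5, R2: R5=63-12=51
after ADD R5, 3: R5=51+3=54
after ADD R7, 4: R7=116+4=120
after SUB R0, 1: R0=4-1=3
CMP R0, 2  (cmp 3,2)
JGT top: taken
after ADD R5, 7: R5=54+7=61
after LOAD R2, [R7]: R2=M[120]=-3
after SUB R5, R2: R5=61-(-3)=64
after ADD R5, 3: R5=64+3=67
after ADD R7, 4: R7=120+4=124
after SUB R0, 1: R0=3-1=2
CMP R0, 2  (cmp 2,2)
JGT top: not taken
STORE R2, [112] → M[112]=-3
halt.
Total executed instructions: 54.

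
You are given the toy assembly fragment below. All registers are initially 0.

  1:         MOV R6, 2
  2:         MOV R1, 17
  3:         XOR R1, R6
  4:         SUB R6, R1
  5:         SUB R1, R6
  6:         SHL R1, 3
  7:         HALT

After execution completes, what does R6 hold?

MOV R6, 2 → R6=2
MOV R1, 17 → R1=17
XOR R1, R6 → R1=17^2=19
SUB R6, R1 → R6=2-19=-17
SUB R1, R6 → R1=19-(-17)=36
SHL R1, 3 → R1=36<<3=288
halt.

-17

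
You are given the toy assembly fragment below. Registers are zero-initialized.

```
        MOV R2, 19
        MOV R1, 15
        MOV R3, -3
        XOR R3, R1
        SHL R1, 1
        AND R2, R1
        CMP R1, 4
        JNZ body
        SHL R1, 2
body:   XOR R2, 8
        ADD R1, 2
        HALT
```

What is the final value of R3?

after MOV R2, 19: R2=19
after MOV R1, 15: R1=15
after MOV R3, -3: R3=-3
after XOR R3, R1: R3=(-3)^15=-14
after SHL R1, 1: R1=15<<1=30
after AND R2, R1: R2=19&30=18
CMP R1, 4  (cmp 30,4)
JNZ body: taken
after XOR R2, 8: R2=18^8=26
after ADD R1, 2: R1=30+2=32
halt.

-14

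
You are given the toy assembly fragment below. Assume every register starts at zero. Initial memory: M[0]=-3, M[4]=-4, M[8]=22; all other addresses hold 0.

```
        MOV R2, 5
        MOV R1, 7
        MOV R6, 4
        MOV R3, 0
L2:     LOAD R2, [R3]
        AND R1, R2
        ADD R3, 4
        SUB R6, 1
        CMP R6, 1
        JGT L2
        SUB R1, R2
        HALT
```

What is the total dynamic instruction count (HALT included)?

24

after MOV R2, 5: R2=5
after MOV R1, 7: R1=7
after MOV R6, 4: R6=4
after MOV R3, 0: R3=0
after LOAD R2, [R3]: R2=M[0]=-3
after AND R1, R2: R1=7&(-3)=5
after ADD R3, 4: R3=0+4=4
after SUB R6, 1: R6=4-1=3
CMP R6, 1  (cmp 3,1)
JGT L2: taken
after LOAD R2, [R3]: R2=M[4]=-4
after AND R1, R2: R1=5&(-4)=4
after ADD R3, 4: R3=4+4=8
after SUB R6, 1: R6=3-1=2
CMP R6, 1  (cmp 2,1)
JGT L2: taken
after LOAD R2, [R3]: R2=M[8]=22
after AND R1, R2: R1=4&22=4
after ADD R3, 4: R3=8+4=12
after SUB R6, 1: R6=2-1=1
CMP R6, 1  (cmp 1,1)
JGT L2: not taken
after SUB R1, R2: R1=4-22=-18
halt.
Total executed instructions: 24.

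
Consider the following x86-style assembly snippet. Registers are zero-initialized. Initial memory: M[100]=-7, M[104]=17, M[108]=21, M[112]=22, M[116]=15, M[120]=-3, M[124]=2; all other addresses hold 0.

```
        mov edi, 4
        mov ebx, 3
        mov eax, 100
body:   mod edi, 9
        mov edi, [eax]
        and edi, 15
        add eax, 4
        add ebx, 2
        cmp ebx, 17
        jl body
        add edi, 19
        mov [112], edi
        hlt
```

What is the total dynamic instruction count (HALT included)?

55

after mov edi, 4: edi=4
after mov ebx, 3: ebx=3
after mov eax, 100: eax=100
after mod edi, 9: edi=4%9=4
after mov edi, [eax]: edi=M[100]=-7
after and edi, 15: edi=(-7)&15=9
after add eax, 4: eax=100+4=104
after add ebx, 2: ebx=3+2=5
cmp ebx, 17  (cmp 5,17)
jl body: taken
after mod edi, 9: edi=9%9=0
after mov edi, [eax]: edi=M[104]=17
after and edi, 15: edi=17&15=1
after add eax, 4: eax=104+4=108
after add ebx, 2: ebx=5+2=7
cmp ebx, 17  (cmp 7,17)
jl body: taken
after mod edi, 9: edi=1%9=1
after mov edi, [eax]: edi=M[108]=21
after and edi, 15: edi=21&15=5
after add eax, 4: eax=108+4=112
after add ebx, 2: ebx=7+2=9
cmp ebx, 17  (cmp 9,17)
jl body: taken
after mod edi, 9: edi=5%9=5
after mov edi, [eax]: edi=M[112]=22
after and edi, 15: edi=22&15=6
after add eax, 4: eax=112+4=116
after add ebx, 2: ebx=9+2=11
cmp ebx, 17  (cmp 11,17)
jl body: taken
after mod edi, 9: edi=6%9=6
after mov edi, [eax]: edi=M[116]=15
after and edi, 15: edi=15&15=15
after add eax, 4: eax=116+4=120
after add ebx, 2: ebx=11+2=13
cmp ebx, 17  (cmp 13,17)
jl body: taken
after mod edi, 9: edi=15%9=6
after mov edi, [eax]: edi=M[120]=-3
after and edi, 15: edi=(-3)&15=13
after add eax, 4: eax=120+4=124
after add ebx, 2: ebx=13+2=15
cmp ebx, 17  (cmp 15,17)
jl body: taken
after mod edi, 9: edi=13%9=4
after mov edi, [eax]: edi=M[124]=2
after and edi, 15: edi=2&15=2
after add eax, 4: eax=124+4=128
after add ebx, 2: ebx=15+2=17
cmp ebx, 17  (cmp 17,17)
jl body: not taken
after add edi, 19: edi=2+19=21
mov [112], edi → M[112]=21
halt.
Total executed instructions: 55.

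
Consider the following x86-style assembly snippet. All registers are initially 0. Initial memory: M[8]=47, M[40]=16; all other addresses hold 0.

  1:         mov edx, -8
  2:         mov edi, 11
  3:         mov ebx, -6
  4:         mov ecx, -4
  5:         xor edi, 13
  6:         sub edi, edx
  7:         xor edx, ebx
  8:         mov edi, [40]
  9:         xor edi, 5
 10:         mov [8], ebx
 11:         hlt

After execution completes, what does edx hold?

2

mov edx, -8 → edx=-8
mov edi, 11 → edi=11
mov ebx, -6 → ebx=-6
mov ecx, -4 → ecx=-4
xor edi, 13 → edi=11^13=6
sub edi, edx → edi=6-(-8)=14
xor edx, ebx → edx=(-8)^(-6)=2
mov edi, [40] → edi=M[40]=16
xor edi, 5 → edi=16^5=21
mov [8], ebx → M[8]=-6
halt.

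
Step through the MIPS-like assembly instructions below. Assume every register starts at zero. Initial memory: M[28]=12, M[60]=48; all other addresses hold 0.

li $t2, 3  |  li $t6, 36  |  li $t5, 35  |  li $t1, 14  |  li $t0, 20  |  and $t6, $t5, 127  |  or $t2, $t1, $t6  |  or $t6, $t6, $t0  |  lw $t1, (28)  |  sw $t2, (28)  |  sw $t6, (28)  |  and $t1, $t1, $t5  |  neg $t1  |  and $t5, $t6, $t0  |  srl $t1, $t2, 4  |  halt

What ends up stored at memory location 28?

$t2=3
$t6=36
$t5=35
$t1=14
$t0=20
$t6=35&127=35
$t2=14|35=47
$t6=35|20=55
$t1=M[28]=12
sw $t2, (28) → M[28]=47
sw $t6, (28) → M[28]=55
$t1=12&35=0
$t1=-(0)=0
$t5=55&20=20
$t1=47>>4=2
halt.

55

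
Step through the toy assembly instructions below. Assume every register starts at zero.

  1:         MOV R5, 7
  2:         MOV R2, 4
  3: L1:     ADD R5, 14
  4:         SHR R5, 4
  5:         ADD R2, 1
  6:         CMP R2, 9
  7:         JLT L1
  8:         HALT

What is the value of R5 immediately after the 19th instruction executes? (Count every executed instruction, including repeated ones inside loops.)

0

R5=7
R2=4
R5=7+14=21
R5=21>>4=1
R2=4+1=5
CMP R2, 9  (cmp 5,9)
JLT L1: taken
R5=1+14=15
R5=15>>4=0
R2=5+1=6
CMP R2, 9  (cmp 6,9)
JLT L1: taken
R5=0+14=14
R5=14>>4=0
R2=6+1=7
CMP R2, 9  (cmp 7,9)
JLT L1: taken
R5=0+14=14
R5=14>>4=0
After step 19: R5 = 0.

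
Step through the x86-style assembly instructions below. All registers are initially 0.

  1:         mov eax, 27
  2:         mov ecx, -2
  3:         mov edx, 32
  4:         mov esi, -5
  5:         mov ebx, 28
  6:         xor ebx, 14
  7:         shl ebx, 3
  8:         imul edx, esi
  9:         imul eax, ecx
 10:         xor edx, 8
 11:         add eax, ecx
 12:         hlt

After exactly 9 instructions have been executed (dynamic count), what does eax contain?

-54

eax=27
ecx=-2
edx=32
esi=-5
ebx=28
ebx=28^14=18
ebx=18<<3=144
edx=32*(-5)=-160
eax=27*(-2)=-54
After step 9: eax = -54.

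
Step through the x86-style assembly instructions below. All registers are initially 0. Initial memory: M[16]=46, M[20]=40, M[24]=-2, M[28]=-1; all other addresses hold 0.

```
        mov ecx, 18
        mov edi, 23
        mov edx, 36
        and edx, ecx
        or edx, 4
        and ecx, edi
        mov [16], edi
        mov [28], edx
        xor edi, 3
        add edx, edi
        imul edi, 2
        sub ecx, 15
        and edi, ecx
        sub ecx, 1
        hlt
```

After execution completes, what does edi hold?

0

mov ecx, 18 → ecx=18
mov edi, 23 → edi=23
mov edx, 36 → edx=36
and edx, ecx → edx=36&18=0
or edx, 4 → edx=0|4=4
and ecx, edi → ecx=18&23=18
mov [16], edi → M[16]=23
mov [28], edx → M[28]=4
xor edi, 3 → edi=23^3=20
add edx, edi → edx=4+20=24
imul edi, 2 → edi=20*2=40
sub ecx, 15 → ecx=18-15=3
and edi, ecx → edi=40&3=0
sub ecx, 1 → ecx=3-1=2
halt.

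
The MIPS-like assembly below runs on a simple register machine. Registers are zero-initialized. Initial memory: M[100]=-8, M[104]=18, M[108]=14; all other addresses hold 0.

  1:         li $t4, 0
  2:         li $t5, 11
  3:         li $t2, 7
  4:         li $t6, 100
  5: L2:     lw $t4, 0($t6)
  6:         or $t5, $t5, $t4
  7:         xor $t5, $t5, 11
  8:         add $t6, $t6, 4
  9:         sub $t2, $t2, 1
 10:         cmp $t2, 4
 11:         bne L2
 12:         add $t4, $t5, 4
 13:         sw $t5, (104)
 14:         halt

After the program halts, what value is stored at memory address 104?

after li $t4, 0: $t4=0
after li $t5, 11: $t5=11
after li $t2, 7: $t2=7
after li $t6, 100: $t6=100
after lw $t4, 0($t6): $t4=M[100]=-8
after or $t5, $t5, $t4: $t5=11|(-8)=-5
after xor $t5, $t5, 11: $t5=(-5)^11=-16
after add $t6, $t6, 4: $t6=100+4=104
after sub $t2, $t2, 1: $t2=7-1=6
cmp $t2, 4  (cmp 6,4)
bne L2: taken
after lw $t4, 0($t6): $t4=M[104]=18
after or $t5, $t5, $t4: $t5=(-16)|18=-14
after xor $t5, $t5, 11: $t5=(-14)^11=-7
after add $t6, $t6, 4: $t6=104+4=108
after sub $t2, $t2, 1: $t2=6-1=5
cmp $t2, 4  (cmp 5,4)
bne L2: taken
after lw $t4, 0($t6): $t4=M[108]=14
after or $t5, $t5, $t4: $t5=(-7)|14=-1
after xor $t5, $t5, 11: $t5=(-1)^11=-12
after add $t6, $t6, 4: $t6=108+4=112
after sub $t2, $t2, 1: $t2=5-1=4
cmp $t2, 4  (cmp 4,4)
bne L2: not taken
after add $t4, $t5, 4: $t4=(-12)+4=-8
sw $t5, (104) → M[104]=-12
halt.

-12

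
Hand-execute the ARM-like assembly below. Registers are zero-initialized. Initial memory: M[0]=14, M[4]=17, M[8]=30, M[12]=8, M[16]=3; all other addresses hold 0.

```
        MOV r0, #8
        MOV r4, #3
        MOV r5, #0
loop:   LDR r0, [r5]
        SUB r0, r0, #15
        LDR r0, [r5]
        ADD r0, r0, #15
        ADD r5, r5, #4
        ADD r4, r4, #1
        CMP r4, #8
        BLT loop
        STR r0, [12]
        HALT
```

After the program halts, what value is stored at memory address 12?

18

after MOV r0, #8: r0=8
after MOV r4, #3: r4=3
after MOV r5, #0: r5=0
after LDR r0, [r5]: r0=M[0]=14
after SUB r0, r0, #15: r0=14-15=-1
after LDR r0, [r5]: r0=M[0]=14
after ADD r0, r0, #15: r0=14+15=29
after ADD r5, r5, #4: r5=0+4=4
after ADD r4, r4, #1: r4=3+1=4
CMP r4, #8  (cmp 4,8)
BLT loop: taken
after LDR r0, [r5]: r0=M[4]=17
after SUB r0, r0, #15: r0=17-15=2
after LDR r0, [r5]: r0=M[4]=17
after ADD r0, r0, #15: r0=17+15=32
after ADD r5, r5, #4: r5=4+4=8
after ADD r4, r4, #1: r4=4+1=5
CMP r4, #8  (cmp 5,8)
BLT loop: taken
after LDR r0, [r5]: r0=M[8]=30
after SUB r0, r0, #15: r0=30-15=15
after LDR r0, [r5]: r0=M[8]=30
after ADD r0, r0, #15: r0=30+15=45
after ADD r5, r5, #4: r5=8+4=12
after ADD r4, r4, #1: r4=5+1=6
CMP r4, #8  (cmp 6,8)
BLT loop: taken
after LDR r0, [r5]: r0=M[12]=8
after SUB r0, r0, #15: r0=8-15=-7
after LDR r0, [r5]: r0=M[12]=8
after ADD r0, r0, #15: r0=8+15=23
after ADD r5, r5, #4: r5=12+4=16
after ADD r4, r4, #1: r4=6+1=7
CMP r4, #8  (cmp 7,8)
BLT loop: taken
after LDR r0, [r5]: r0=M[16]=3
after SUB r0, r0, #15: r0=3-15=-12
after LDR r0, [r5]: r0=M[16]=3
after ADD r0, r0, #15: r0=3+15=18
after ADD r5, r5, #4: r5=16+4=20
after ADD r4, r4, #1: r4=7+1=8
CMP r4, #8  (cmp 8,8)
BLT loop: not taken
STR r0, [12] → M[12]=18
halt.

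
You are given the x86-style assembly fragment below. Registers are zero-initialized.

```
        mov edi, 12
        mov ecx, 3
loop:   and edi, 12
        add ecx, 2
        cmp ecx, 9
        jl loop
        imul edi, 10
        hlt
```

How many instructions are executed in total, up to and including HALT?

after mov edi, 12: edi=12
after mov ecx, 3: ecx=3
after and edi, 12: edi=12&12=12
after add ecx, 2: ecx=3+2=5
cmp ecx, 9  (cmp 5,9)
jl loop: taken
after and edi, 12: edi=12&12=12
after add ecx, 2: ecx=5+2=7
cmp ecx, 9  (cmp 7,9)
jl loop: taken
after and edi, 12: edi=12&12=12
after add ecx, 2: ecx=7+2=9
cmp ecx, 9  (cmp 9,9)
jl loop: not taken
after imul edi, 10: edi=12*10=120
halt.
Total executed instructions: 16.

16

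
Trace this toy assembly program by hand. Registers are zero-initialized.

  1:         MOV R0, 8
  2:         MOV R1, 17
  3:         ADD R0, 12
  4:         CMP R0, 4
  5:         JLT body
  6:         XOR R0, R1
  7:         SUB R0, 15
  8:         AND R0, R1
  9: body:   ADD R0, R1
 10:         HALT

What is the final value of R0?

R0=8
R1=17
R0=8+12=20
CMP R0, 4  (cmp 20,4)
JLT body: not taken
R0=20^17=5
R0=5-15=-10
R0=(-10)&17=16
R0=16+17=33
halt.

33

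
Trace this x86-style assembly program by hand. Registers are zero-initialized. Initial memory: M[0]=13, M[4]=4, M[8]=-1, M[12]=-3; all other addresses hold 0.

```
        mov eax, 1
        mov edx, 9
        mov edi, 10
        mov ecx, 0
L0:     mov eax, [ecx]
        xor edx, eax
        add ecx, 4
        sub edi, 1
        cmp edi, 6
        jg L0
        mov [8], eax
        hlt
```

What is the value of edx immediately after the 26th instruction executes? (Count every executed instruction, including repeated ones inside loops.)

2

mov eax, 1 → eax=1
mov edx, 9 → edx=9
mov edi, 10 → edi=10
mov ecx, 0 → ecx=0
mov eax, [ecx] → eax=M[0]=13
xor edx, eax → edx=9^13=4
add ecx, 4 → ecx=0+4=4
sub edi, 1 → edi=10-1=9
cmp edi, 6  (cmp 9,6)
jg L0: taken
mov eax, [ecx] → eax=M[4]=4
xor edx, eax → edx=4^4=0
add ecx, 4 → ecx=4+4=8
sub edi, 1 → edi=9-1=8
cmp edi, 6  (cmp 8,6)
jg L0: taken
mov eax, [ecx] → eax=M[8]=-1
xor edx, eax → edx=0^(-1)=-1
add ecx, 4 → ecx=8+4=12
sub edi, 1 → edi=8-1=7
cmp edi, 6  (cmp 7,6)
jg L0: taken
mov eax, [ecx] → eax=M[12]=-3
xor edx, eax → edx=(-1)^(-3)=2
add ecx, 4 → ecx=12+4=16
sub edi, 1 → edi=7-1=6
After step 26: edx = 2.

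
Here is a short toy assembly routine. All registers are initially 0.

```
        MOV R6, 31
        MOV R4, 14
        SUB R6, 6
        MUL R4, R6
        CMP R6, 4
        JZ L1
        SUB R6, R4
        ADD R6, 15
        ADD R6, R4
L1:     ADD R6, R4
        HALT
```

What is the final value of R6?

R6=31
R4=14
R6=31-6=25
R4=14*25=350
CMP R6, 4  (cmp 25,4)
JZ L1: not taken
R6=25-350=-325
R6=(-325)+15=-310
R6=(-310)+350=40
R6=40+350=390
halt.

390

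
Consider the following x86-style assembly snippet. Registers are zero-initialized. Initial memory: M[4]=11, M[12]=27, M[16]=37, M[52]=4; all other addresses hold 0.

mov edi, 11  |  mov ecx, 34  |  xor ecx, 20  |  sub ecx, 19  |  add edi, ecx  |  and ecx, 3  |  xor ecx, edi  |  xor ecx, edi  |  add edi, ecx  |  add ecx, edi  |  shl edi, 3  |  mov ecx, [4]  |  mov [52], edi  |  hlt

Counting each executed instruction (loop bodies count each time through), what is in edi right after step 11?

392

mov edi, 11 → edi=11
mov ecx, 34 → ecx=34
xor ecx, 20 → ecx=34^20=54
sub ecx, 19 → ecx=54-19=35
add edi, ecx → edi=11+35=46
and ecx, 3 → ecx=35&3=3
xor ecx, edi → ecx=3^46=45
xor ecx, edi → ecx=45^46=3
add edi, ecx → edi=46+3=49
add ecx, edi → ecx=3+49=52
shl edi, 3 → edi=49<<3=392
After step 11: edi = 392.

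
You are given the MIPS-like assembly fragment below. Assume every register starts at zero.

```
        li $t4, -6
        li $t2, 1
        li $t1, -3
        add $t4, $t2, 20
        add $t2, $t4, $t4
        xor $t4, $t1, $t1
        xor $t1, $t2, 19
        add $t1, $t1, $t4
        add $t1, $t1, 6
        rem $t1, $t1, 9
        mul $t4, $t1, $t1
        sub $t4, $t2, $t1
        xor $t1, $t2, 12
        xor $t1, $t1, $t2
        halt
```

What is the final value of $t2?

li $t4, -6 → $t4=-6
li $t2, 1 → $t2=1
li $t1, -3 → $t1=-3
add $t4, $t2, 20 → $t4=1+20=21
add $t2, $t4, $t4 → $t2=21+21=42
xor $t4, $t1, $t1 → $t4=(-3)^(-3)=0
xor $t1, $t2, 19 → $t1=42^19=57
add $t1, $t1, $t4 → $t1=57+0=57
add $t1, $t1, 6 → $t1=57+6=63
rem $t1, $t1, 9 → $t1=63%9=0
mul $t4, $t1, $t1 → $t4=0*0=0
sub $t4, $t2, $t1 → $t4=42-0=42
xor $t1, $t2, 12 → $t1=42^12=38
xor $t1, $t1, $t2 → $t1=38^42=12
halt.

42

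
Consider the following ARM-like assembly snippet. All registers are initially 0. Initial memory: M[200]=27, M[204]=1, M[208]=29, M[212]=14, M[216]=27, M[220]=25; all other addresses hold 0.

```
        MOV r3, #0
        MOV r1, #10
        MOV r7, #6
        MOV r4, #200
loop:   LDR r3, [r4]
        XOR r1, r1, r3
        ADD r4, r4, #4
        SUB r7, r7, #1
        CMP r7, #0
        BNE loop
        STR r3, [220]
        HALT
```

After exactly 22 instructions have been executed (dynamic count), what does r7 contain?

3

r3=0
r1=10
r7=6
r4=200
r3=M[200]=27
r1=10^27=17
r4=200+4=204
r7=6-1=5
CMP r7, #0  (cmp 5,0)
BNE loop: taken
r3=M[204]=1
r1=17^1=16
r4=204+4=208
r7=5-1=4
CMP r7, #0  (cmp 4,0)
BNE loop: taken
r3=M[208]=29
r1=16^29=13
r4=208+4=212
r7=4-1=3
CMP r7, #0  (cmp 3,0)
BNE loop: taken
After step 22: r7 = 3.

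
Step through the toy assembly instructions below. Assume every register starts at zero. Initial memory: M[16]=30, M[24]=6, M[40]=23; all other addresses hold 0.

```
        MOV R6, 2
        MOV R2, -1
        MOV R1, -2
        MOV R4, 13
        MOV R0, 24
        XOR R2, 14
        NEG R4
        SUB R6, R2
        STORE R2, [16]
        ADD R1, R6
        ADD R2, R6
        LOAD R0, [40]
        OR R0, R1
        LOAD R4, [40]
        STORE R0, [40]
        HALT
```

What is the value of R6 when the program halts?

17

MOV R6, 2 → R6=2
MOV R2, -1 → R2=-1
MOV R1, -2 → R1=-2
MOV R4, 13 → R4=13
MOV R0, 24 → R0=24
XOR R2, 14 → R2=(-1)^14=-15
NEG R4 → R4=-(13)=-13
SUB R6, R2 → R6=2-(-15)=17
STORE R2, [16] → M[16]=-15
ADD R1, R6 → R1=(-2)+17=15
ADD R2, R6 → R2=(-15)+17=2
LOAD R0, [40] → R0=M[40]=23
OR R0, R1 → R0=23|15=31
LOAD R4, [40] → R4=M[40]=23
STORE R0, [40] → M[40]=31
halt.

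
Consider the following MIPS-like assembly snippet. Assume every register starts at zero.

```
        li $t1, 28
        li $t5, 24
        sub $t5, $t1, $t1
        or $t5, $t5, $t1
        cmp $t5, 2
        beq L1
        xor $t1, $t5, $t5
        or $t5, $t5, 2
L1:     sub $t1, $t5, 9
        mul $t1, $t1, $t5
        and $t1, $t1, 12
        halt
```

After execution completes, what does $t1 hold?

4

li $t1, 28 → $t1=28
li $t5, 24 → $t5=24
sub $t5, $t1, $t1 → $t5=28-28=0
or $t5, $t5, $t1 → $t5=0|28=28
cmp $t5, 2  (cmp 28,2)
beq L1: not taken
xor $t1, $t5, $t5 → $t1=28^28=0
or $t5, $t5, 2 → $t5=28|2=30
sub $t1, $t5, 9 → $t1=30-9=21
mul $t1, $t1, $t5 → $t1=21*30=630
and $t1, $t1, 12 → $t1=630&12=4
halt.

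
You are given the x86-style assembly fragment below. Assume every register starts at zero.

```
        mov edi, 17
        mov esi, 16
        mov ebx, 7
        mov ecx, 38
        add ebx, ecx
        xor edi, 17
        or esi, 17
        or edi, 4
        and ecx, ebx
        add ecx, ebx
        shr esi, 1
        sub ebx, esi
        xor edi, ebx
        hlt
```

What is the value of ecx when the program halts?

edi=17
esi=16
ebx=7
ecx=38
ebx=7+38=45
edi=17^17=0
esi=16|17=17
edi=0|4=4
ecx=38&45=36
ecx=36+45=81
esi=17>>1=8
ebx=45-8=37
edi=4^37=33
halt.

81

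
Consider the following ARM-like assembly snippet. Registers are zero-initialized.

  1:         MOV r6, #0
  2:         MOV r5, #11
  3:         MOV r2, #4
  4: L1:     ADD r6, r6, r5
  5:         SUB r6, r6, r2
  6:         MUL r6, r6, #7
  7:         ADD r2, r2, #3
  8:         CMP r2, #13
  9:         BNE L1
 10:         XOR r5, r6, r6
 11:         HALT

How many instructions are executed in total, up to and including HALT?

23

MOV r6, #0 → r6=0
MOV r5, #11 → r5=11
MOV r2, #4 → r2=4
ADD r6, r6, r5 → r6=0+11=11
SUB r6, r6, r2 → r6=11-4=7
MUL r6, r6, #7 → r6=7*7=49
ADD r2, r2, #3 → r2=4+3=7
CMP r2, #13  (cmp 7,13)
BNE L1: taken
ADD r6, r6, r5 → r6=49+11=60
SUB r6, r6, r2 → r6=60-7=53
MUL r6, r6, #7 → r6=53*7=371
ADD r2, r2, #3 → r2=7+3=10
CMP r2, #13  (cmp 10,13)
BNE L1: taken
ADD r6, r6, r5 → r6=371+11=382
SUB r6, r6, r2 → r6=382-10=372
MUL r6, r6, #7 → r6=372*7=2604
ADD r2, r2, #3 → r2=10+3=13
CMP r2, #13  (cmp 13,13)
BNE L1: not taken
XOR r5, r6, r6 → r5=2604^2604=0
halt.
Total executed instructions: 23.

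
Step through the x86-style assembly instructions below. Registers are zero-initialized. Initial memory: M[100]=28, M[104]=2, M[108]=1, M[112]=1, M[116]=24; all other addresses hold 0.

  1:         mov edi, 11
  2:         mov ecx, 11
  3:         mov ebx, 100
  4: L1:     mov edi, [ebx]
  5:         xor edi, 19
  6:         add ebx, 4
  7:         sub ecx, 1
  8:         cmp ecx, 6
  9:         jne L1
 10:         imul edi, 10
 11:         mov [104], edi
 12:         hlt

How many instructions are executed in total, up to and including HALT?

36

mov edi, 11 → edi=11
mov ecx, 11 → ecx=11
mov ebx, 100 → ebx=100
mov edi, [ebx] → edi=M[100]=28
xor edi, 19 → edi=28^19=15
add ebx, 4 → ebx=100+4=104
sub ecx, 1 → ecx=11-1=10
cmp ecx, 6  (cmp 10,6)
jne L1: taken
mov edi, [ebx] → edi=M[104]=2
xor edi, 19 → edi=2^19=17
add ebx, 4 → ebx=104+4=108
sub ecx, 1 → ecx=10-1=9
cmp ecx, 6  (cmp 9,6)
jne L1: taken
mov edi, [ebx] → edi=M[108]=1
xor edi, 19 → edi=1^19=18
add ebx, 4 → ebx=108+4=112
sub ecx, 1 → ecx=9-1=8
cmp ecx, 6  (cmp 8,6)
jne L1: taken
mov edi, [ebx] → edi=M[112]=1
xor edi, 19 → edi=1^19=18
add ebx, 4 → ebx=112+4=116
sub ecx, 1 → ecx=8-1=7
cmp ecx, 6  (cmp 7,6)
jne L1: taken
mov edi, [ebx] → edi=M[116]=24
xor edi, 19 → edi=24^19=11
add ebx, 4 → ebx=116+4=120
sub ecx, 1 → ecx=7-1=6
cmp ecx, 6  (cmp 6,6)
jne L1: not taken
imul edi, 10 → edi=11*10=110
mov [104], edi → M[104]=110
halt.
Total executed instructions: 36.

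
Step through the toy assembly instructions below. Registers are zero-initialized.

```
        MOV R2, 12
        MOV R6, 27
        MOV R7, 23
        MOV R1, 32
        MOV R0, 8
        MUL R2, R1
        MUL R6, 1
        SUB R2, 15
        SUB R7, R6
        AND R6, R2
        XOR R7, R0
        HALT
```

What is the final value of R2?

MOV R2, 12 → R2=12
MOV R6, 27 → R6=27
MOV R7, 23 → R7=23
MOV R1, 32 → R1=32
MOV R0, 8 → R0=8
MUL R2, R1 → R2=12*32=384
MUL R6, 1 → R6=27*1=27
SUB R2, 15 → R2=384-15=369
SUB R7, R6 → R7=23-27=-4
AND R6, R2 → R6=27&369=17
XOR R7, R0 → R7=(-4)^8=-12
halt.

369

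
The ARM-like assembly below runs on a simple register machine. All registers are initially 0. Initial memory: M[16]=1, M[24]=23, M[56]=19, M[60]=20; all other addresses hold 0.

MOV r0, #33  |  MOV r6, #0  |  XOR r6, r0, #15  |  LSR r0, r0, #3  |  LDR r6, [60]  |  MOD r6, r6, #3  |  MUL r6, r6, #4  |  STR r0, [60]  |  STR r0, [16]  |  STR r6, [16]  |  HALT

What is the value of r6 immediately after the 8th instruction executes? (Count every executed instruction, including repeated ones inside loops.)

r0=33
r6=0
r6=33^15=46
r0=33>>3=4
r6=M[60]=20
r6=20%3=2
r6=2*4=8
STR r0, [60] → M[60]=4
After step 8: r6 = 8.

8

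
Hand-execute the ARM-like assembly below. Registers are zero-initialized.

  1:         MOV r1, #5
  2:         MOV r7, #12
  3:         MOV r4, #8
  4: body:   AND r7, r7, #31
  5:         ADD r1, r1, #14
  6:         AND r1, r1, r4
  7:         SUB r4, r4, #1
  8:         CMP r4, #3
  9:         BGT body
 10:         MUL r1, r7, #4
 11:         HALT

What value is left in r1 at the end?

r1=5
r7=12
r4=8
r7=12&31=12
r1=5+14=19
r1=19&8=0
r4=8-1=7
CMP r4, #3  (cmp 7,3)
BGT body: taken
r7=12&31=12
r1=0+14=14
r1=14&7=6
r4=7-1=6
CMP r4, #3  (cmp 6,3)
BGT body: taken
r7=12&31=12
r1=6+14=20
r1=20&6=4
r4=6-1=5
CMP r4, #3  (cmp 5,3)
BGT body: taken
r7=12&31=12
r1=4+14=18
r1=18&5=0
r4=5-1=4
CMP r4, #3  (cmp 4,3)
BGT body: taken
r7=12&31=12
r1=0+14=14
r1=14&4=4
r4=4-1=3
CMP r4, #3  (cmp 3,3)
BGT body: not taken
r1=12*4=48
halt.

48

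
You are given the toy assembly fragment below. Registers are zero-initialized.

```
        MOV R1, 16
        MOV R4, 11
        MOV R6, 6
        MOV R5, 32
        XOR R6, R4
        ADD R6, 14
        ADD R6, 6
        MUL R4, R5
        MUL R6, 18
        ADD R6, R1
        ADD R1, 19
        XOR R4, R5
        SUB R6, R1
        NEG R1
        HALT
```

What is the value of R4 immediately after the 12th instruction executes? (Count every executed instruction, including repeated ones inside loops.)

R1=16
R4=11
R6=6
R5=32
R6=6^11=13
R6=13+14=27
R6=27+6=33
R4=11*32=352
R6=33*18=594
R6=594+16=610
R1=16+19=35
R4=352^32=320
After step 12: R4 = 320.

320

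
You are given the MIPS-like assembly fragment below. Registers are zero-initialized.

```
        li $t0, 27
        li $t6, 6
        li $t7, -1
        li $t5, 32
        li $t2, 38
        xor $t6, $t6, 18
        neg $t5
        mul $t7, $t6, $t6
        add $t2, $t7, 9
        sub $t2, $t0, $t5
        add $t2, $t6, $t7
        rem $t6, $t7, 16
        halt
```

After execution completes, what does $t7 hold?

li $t0, 27 → $t0=27
li $t6, 6 → $t6=6
li $t7, -1 → $t7=-1
li $t5, 32 → $t5=32
li $t2, 38 → $t2=38
xor $t6, $t6, 18 → $t6=6^18=20
neg $t5 → $t5=-(32)=-32
mul $t7, $t6, $t6 → $t7=20*20=400
add $t2, $t7, 9 → $t2=400+9=409
sub $t2, $t0, $t5 → $t2=27-(-32)=59
add $t2, $t6, $t7 → $t2=20+400=420
rem $t6, $t7, 16 → $t6=400%16=0
halt.

400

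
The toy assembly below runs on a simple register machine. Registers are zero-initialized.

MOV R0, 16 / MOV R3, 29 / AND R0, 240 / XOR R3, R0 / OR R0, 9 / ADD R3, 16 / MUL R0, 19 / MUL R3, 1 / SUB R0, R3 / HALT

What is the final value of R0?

after MOV R0, 16: R0=16
after MOV R3, 29: R3=29
after AND R0, 240: R0=16&240=16
after XOR R3, R0: R3=29^16=13
after OR R0, 9: R0=16|9=25
after ADD R3, 16: R3=13+16=29
after MUL R0, 19: R0=25*19=475
after MUL R3, 1: R3=29*1=29
after SUB R0, R3: R0=475-29=446
halt.

446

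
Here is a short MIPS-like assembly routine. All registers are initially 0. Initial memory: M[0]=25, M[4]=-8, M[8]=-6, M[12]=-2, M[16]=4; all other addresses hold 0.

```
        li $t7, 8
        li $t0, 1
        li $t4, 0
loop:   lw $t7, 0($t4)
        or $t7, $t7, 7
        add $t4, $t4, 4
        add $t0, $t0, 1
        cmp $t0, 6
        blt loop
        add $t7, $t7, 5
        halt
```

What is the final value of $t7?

12

$t7=8
$t0=1
$t4=0
$t7=M[0]=25
$t7=25|7=31
$t4=0+4=4
$t0=1+1=2
cmp $t0, 6  (cmp 2,6)
blt loop: taken
$t7=M[4]=-8
$t7=(-8)|7=-1
$t4=4+4=8
$t0=2+1=3
cmp $t0, 6  (cmp 3,6)
blt loop: taken
$t7=M[8]=-6
$t7=(-6)|7=-1
$t4=8+4=12
$t0=3+1=4
cmp $t0, 6  (cmp 4,6)
blt loop: taken
$t7=M[12]=-2
$t7=(-2)|7=-1
$t4=12+4=16
$t0=4+1=5
cmp $t0, 6  (cmp 5,6)
blt loop: taken
$t7=M[16]=4
$t7=4|7=7
$t4=16+4=20
$t0=5+1=6
cmp $t0, 6  (cmp 6,6)
blt loop: not taken
$t7=7+5=12
halt.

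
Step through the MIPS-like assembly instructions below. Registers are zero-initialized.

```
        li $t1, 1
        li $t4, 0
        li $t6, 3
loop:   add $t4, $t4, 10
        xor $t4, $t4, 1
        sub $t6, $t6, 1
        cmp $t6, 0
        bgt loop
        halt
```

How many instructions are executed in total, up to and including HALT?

$t1=1
$t4=0
$t6=3
$t4=0+10=10
$t4=10^1=11
$t6=3-1=2
cmp $t6, 0  (cmp 2,0)
bgt loop: taken
$t4=11+10=21
$t4=21^1=20
$t6=2-1=1
cmp $t6, 0  (cmp 1,0)
bgt loop: taken
$t4=20+10=30
$t4=30^1=31
$t6=1-1=0
cmp $t6, 0  (cmp 0,0)
bgt loop: not taken
halt.
Total executed instructions: 19.

19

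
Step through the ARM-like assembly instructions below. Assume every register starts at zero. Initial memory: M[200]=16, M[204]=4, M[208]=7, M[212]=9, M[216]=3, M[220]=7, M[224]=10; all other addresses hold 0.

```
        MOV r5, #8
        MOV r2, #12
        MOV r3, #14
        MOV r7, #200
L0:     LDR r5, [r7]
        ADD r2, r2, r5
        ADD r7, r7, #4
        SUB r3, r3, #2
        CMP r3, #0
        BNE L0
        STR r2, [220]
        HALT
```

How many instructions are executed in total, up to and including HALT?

48

MOV r5, #8 → r5=8
MOV r2, #12 → r2=12
MOV r3, #14 → r3=14
MOV r7, #200 → r7=200
LDR r5, [r7] → r5=M[200]=16
ADD r2, r2, r5 → r2=12+16=28
ADD r7, r7, #4 → r7=200+4=204
SUB r3, r3, #2 → r3=14-2=12
CMP r3, #0  (cmp 12,0)
BNE L0: taken
LDR r5, [r7] → r5=M[204]=4
ADD r2, r2, r5 → r2=28+4=32
ADD r7, r7, #4 → r7=204+4=208
SUB r3, r3, #2 → r3=12-2=10
CMP r3, #0  (cmp 10,0)
BNE L0: taken
LDR r5, [r7] → r5=M[208]=7
ADD r2, r2, r5 → r2=32+7=39
ADD r7, r7, #4 → r7=208+4=212
SUB r3, r3, #2 → r3=10-2=8
CMP r3, #0  (cmp 8,0)
BNE L0: taken
LDR r5, [r7] → r5=M[212]=9
ADD r2, r2, r5 → r2=39+9=48
ADD r7, r7, #4 → r7=212+4=216
SUB r3, r3, #2 → r3=8-2=6
CMP r3, #0  (cmp 6,0)
BNE L0: taken
LDR r5, [r7] → r5=M[216]=3
ADD r2, r2, r5 → r2=48+3=51
ADD r7, r7, #4 → r7=216+4=220
SUB r3, r3, #2 → r3=6-2=4
CMP r3, #0  (cmp 4,0)
BNE L0: taken
LDR r5, [r7] → r5=M[220]=7
ADD r2, r2, r5 → r2=51+7=58
ADD r7, r7, #4 → r7=220+4=224
SUB r3, r3, #2 → r3=4-2=2
CMP r3, #0  (cmp 2,0)
BNE L0: taken
LDR r5, [r7] → r5=M[224]=10
ADD r2, r2, r5 → r2=58+10=68
ADD r7, r7, #4 → r7=224+4=228
SUB r3, r3, #2 → r3=2-2=0
CMP r3, #0  (cmp 0,0)
BNE L0: not taken
STR r2, [220] → M[220]=68
halt.
Total executed instructions: 48.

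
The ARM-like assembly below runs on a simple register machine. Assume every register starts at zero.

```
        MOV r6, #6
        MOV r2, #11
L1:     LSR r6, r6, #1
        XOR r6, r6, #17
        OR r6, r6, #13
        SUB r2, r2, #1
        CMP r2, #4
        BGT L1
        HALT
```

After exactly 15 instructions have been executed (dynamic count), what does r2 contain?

MOV r6, #6 → r6=6
MOV r2, #11 → r2=11
LSR r6, r6, #1 → r6=6>>1=3
XOR r6, r6, #17 → r6=3^17=18
OR r6, r6, #13 → r6=18|13=31
SUB r2, r2, #1 → r2=11-1=10
CMP r2, #4  (cmp 10,4)
BGT L1: taken
LSR r6, r6, #1 → r6=31>>1=15
XOR r6, r6, #17 → r6=15^17=30
OR r6, r6, #13 → r6=30|13=31
SUB r2, r2, #1 → r2=10-1=9
CMP r2, #4  (cmp 9,4)
BGT L1: taken
LSR r6, r6, #1 → r6=31>>1=15
After step 15: r2 = 9.

9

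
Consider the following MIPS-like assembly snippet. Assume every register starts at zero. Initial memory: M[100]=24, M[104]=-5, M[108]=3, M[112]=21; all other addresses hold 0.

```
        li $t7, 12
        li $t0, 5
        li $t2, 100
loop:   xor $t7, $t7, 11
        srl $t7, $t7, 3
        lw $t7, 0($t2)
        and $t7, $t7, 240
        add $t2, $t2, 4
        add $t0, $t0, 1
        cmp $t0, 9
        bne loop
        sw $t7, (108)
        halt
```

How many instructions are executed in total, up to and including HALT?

$t7=12
$t0=5
$t2=100
$t7=12^11=7
$t7=7>>3=0
$t7=M[100]=24
$t7=24&240=16
$t2=100+4=104
$t0=5+1=6
cmp $t0, 9  (cmp 6,9)
bne loop: taken
$t7=16^11=27
$t7=27>>3=3
$t7=M[104]=-5
$t7=(-5)&240=240
$t2=104+4=108
$t0=6+1=7
cmp $t0, 9  (cmp 7,9)
bne loop: taken
$t7=240^11=251
$t7=251>>3=31
$t7=M[108]=3
$t7=3&240=0
$t2=108+4=112
$t0=7+1=8
cmp $t0, 9  (cmp 8,9)
bne loop: taken
$t7=0^11=11
$t7=11>>3=1
$t7=M[112]=21
$t7=21&240=16
$t2=112+4=116
$t0=8+1=9
cmp $t0, 9  (cmp 9,9)
bne loop: not taken
sw $t7, (108) → M[108]=16
halt.
Total executed instructions: 37.

37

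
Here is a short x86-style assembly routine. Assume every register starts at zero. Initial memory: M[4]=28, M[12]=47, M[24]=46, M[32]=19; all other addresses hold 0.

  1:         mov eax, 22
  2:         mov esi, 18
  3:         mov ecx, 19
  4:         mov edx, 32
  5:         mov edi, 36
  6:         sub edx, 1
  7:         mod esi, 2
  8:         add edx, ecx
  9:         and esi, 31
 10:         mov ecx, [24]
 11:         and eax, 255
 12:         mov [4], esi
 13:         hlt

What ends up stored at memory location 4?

eax=22
esi=18
ecx=19
edx=32
edi=36
edx=32-1=31
esi=18%2=0
edx=31+19=50
esi=0&31=0
ecx=M[24]=46
eax=22&255=22
mov [4], esi → M[4]=0
halt.

0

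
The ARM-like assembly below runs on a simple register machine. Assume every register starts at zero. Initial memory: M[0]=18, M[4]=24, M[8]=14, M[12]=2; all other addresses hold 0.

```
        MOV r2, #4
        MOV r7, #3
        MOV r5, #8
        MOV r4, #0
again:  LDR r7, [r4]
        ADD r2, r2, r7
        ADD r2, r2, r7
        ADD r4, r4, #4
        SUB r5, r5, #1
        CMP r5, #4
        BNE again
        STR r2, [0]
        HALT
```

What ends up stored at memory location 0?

120

r2=4
r7=3
r5=8
r4=0
r7=M[0]=18
r2=4+18=22
r2=22+18=40
r4=0+4=4
r5=8-1=7
CMP r5, #4  (cmp 7,4)
BNE again: taken
r7=M[4]=24
r2=40+24=64
r2=64+24=88
r4=4+4=8
r5=7-1=6
CMP r5, #4  (cmp 6,4)
BNE again: taken
r7=M[8]=14
r2=88+14=102
r2=102+14=116
r4=8+4=12
r5=6-1=5
CMP r5, #4  (cmp 5,4)
BNE again: taken
r7=M[12]=2
r2=116+2=118
r2=118+2=120
r4=12+4=16
r5=5-1=4
CMP r5, #4  (cmp 4,4)
BNE again: not taken
STR r2, [0] → M[0]=120
halt.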